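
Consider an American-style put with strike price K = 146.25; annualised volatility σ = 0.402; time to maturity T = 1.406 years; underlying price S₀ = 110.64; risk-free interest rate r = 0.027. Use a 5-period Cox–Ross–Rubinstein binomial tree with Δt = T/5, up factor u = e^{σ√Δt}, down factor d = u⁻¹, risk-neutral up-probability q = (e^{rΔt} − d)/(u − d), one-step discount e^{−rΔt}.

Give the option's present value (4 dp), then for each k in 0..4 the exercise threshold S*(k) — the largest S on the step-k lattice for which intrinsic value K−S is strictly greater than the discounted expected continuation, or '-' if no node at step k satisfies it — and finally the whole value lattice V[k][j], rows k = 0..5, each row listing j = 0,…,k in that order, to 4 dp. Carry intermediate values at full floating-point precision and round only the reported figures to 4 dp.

price = 43.1382
boundary = - - 72.2357 89.3989 110.6400
tree:
43.1382
57.7614 26.9974
74.0143 39.9828 12.4789
87.8824 56.8511 21.2036 2.6314
99.0881 74.0143 35.6100 4.9528 0.0000
108.1424 87.8824 56.8511 9.3220 0.0000 0.0000

Δt=0.28120, u=1.23760, d=0.80802, q=0.46465, disc=e^(-rΔt)=0.99244
k=5 terminal: V=max(K-S,0) → 108.1424 87.8824 56.8511 9.3220 0.0000 0.0000
k=4: j=0 S=47.1619 intr=99.0881 cont=97.9819 V=99.0881[EX]; j=1 S=72.2357 intr=74.0143 cont=72.9081 V=74.0143[EX]; j=2 S=110.6400 intr=35.6100 cont=34.5038 V=35.6100[EX]; j=3 S=169.4621 intr=0.0000 cont=4.9528 V=4.9528[hold]; j=4 S=259.5571 intr=0.0000 cont=0.0000 V=0.0000[hold]  S*(4)=110.6400
k=3: j=0 S=58.3676 intr=87.8824 cont=86.7762 V=87.8824[EX]; j=1 S=89.3989 intr=56.8511 cont=55.7450 V=56.8511[EX]; j=2 S=136.9280 intr=9.3220 cont=21.2036 V=21.2036[hold]; j=3 S=209.7262 intr=0.0000 cont=2.6314 V=2.6314[hold]  S*(3)=89.3989
k=2: j=0 S=72.2357 intr=74.0143 cont=72.9081 V=74.0143[EX]; j=1 S=110.6400 intr=35.6100 cont=39.9828 V=39.9828[hold]; j=2 S=169.4621 intr=0.0000 cont=12.4789 V=12.4789[hold]  S*(2)=72.2357
k=1: j=0 S=89.3989 intr=56.8511 cont=57.7614 V=57.7614[hold]; j=1 S=136.9280 intr=9.3220 cont=26.9974 V=26.9974[hold]  S*(1)=-
k=0: j=0 S=110.6400 intr=35.6100 cont=43.1382 V=43.1382[hold]  S*(0)=-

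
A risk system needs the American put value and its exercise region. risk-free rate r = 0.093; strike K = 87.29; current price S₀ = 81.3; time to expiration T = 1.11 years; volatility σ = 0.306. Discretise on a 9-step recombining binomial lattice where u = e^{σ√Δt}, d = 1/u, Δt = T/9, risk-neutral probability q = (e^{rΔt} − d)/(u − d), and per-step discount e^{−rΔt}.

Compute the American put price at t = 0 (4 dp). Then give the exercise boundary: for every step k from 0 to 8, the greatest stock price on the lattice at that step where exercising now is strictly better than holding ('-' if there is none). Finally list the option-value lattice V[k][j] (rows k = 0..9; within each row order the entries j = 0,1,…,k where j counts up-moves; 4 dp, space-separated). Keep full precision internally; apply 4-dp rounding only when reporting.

Δt=0.12333, u=1.11345, d=0.89811, q=0.52673, disc=e^(-rΔt)=0.98860
k=9 terminal: V=max(K-S,0) → 56.3833 48.9727 39.7853 28.3951 14.2737 0.0000 0.0000 0.0000 0.0000 0.0000
k=8: j=0 S=34.4131 intr=52.8769 cont=51.8814 V=52.8769[EX]; j=1 S=42.6644 intr=44.6256 cont=43.6301 V=44.6256[EX]; j=2 S=52.8941 intr=34.3959 cont=33.4004 V=34.3959[EX]; j=3 S=65.5766 intr=21.7134 cont=20.7179 V=21.7134[EX]; j=4 S=81.3000 intr=5.9900 cont=6.6783 V=6.6783[hold]; j=5 S=100.7934 intr=0.0000 cont=0.0000 V=0.0000[hold]; j=6 S=124.9609 intr=0.0000 cont=0.0000 V=0.0000[hold]; j=7 S=154.9230 intr=0.0000 cont=0.0000 V=0.0000[hold]; j=8 S=192.0691 intr=0.0000 cont=0.0000 V=0.0000[hold]  S*(8)=65.5766
k=7: j=0 S=38.3173 intr=48.9727 cont=47.9772 V=48.9727[EX]; j=1 S=47.5047 intr=39.7853 cont=38.7899 V=39.7853[EX]; j=2 S=58.8949 intr=28.3951 cont=27.3996 V=28.3951[EX]; j=3 S=73.0163 intr=14.2737 cont=13.6366 V=14.2737[EX]; j=4 S=90.5235 intr=0.0000 cont=3.1246 V=3.1246[hold]; j=5 S=112.2285 intr=0.0000 cont=0.0000 V=0.0000[hold]; j=6 S=139.1377 intr=0.0000 cont=0.0000 V=0.0000[hold]; j=7 S=172.4990 intr=0.0000 cont=0.0000 V=0.0000[hold]  S*(7)=73.0163
k=6: j=0 S=42.6644 intr=44.6256 cont=43.6301 V=44.6256[EX]; j=1 S=52.8941 intr=34.3959 cont=33.4004 V=34.3959[EX]; j=2 S=65.5766 intr=21.7134 cont=20.7179 V=21.7134[EX]; j=3 S=81.3000 intr=5.9900 cont=8.3053 V=8.3053[hold]; j=4 S=100.7934 intr=0.0000 cont=1.4619 V=1.4619[hold]; j=5 S=124.9609 intr=0.0000 cont=0.0000 V=0.0000[hold]; j=6 S=154.9230 intr=0.0000 cont=0.0000 V=0.0000[hold]  S*(6)=65.5766
k=5: j=0 S=47.5047 intr=39.7853 cont=38.7899 V=39.7853[EX]; j=1 S=58.8949 intr=28.3951 cont=27.3996 V=28.3951[EX]; j=2 S=73.0163 intr=14.2737 cont=14.4839 V=14.4839[hold]; j=3 S=90.5235 intr=0.0000 cont=4.6471 V=4.6471[hold]; j=4 S=112.2285 intr=0.0000 cont=0.6840 V=0.6840[hold]; j=5 S=139.1377 intr=0.0000 cont=0.0000 V=0.0000[hold]  S*(5)=58.8949
k=4: j=0 S=52.8941 intr=34.3959 cont=33.4004 V=34.3959[EX]; j=1 S=65.5766 intr=21.7134 cont=20.8273 V=21.7134[EX]; j=2 S=81.3000 intr=5.9900 cont=9.1964 V=9.1964[hold]; j=3 S=100.7934 intr=0.0000 cont=2.5304 V=2.5304[hold]; j=4 S=124.9609 intr=0.0000 cont=0.3200 V=0.3200[hold]  S*(4)=65.5766
k=3: j=0 S=58.8949 intr=28.3951 cont=27.3996 V=28.3951[EX]; j=1 S=73.0163 intr=14.2737 cont=14.9479 V=14.9479[hold]; j=2 S=90.5235 intr=0.0000 cont=5.6204 V=5.6204[hold]; j=3 S=112.2285 intr=0.0000 cont=1.3505 V=1.3505[hold]  S*(3)=58.8949
k=2: j=0 S=65.5766 intr=21.7134 cont=21.0690 V=21.7134[EX]; j=1 S=81.3000 intr=5.9900 cont=9.9204 V=9.9204[hold]; j=2 S=100.7934 intr=0.0000 cont=3.3329 V=3.3329[hold]  S*(2)=65.5766
k=1: j=0 S=73.0163 intr=14.2737 cont=15.3249 V=15.3249[hold]; j=1 S=90.5235 intr=0.0000 cont=6.3770 V=6.3770[hold]  S*(1)=-
k=0: j=0 S=81.3000 intr=5.9900 cont=10.4907 V=10.4907[hold]  S*(0)=-

price = 10.4907
boundary = - - 65.5766 58.8949 65.5766 58.8949 65.5766 73.0163 65.5766
tree:
10.4907
15.3249 6.3770
21.7134 9.9204 3.3329
28.3951 14.9479 5.6204 1.3505
34.3959 21.7134 9.1964 2.5304 0.3200
39.7853 28.3951 14.4839 4.6471 0.6840 0.0000
44.6256 34.3959 21.7134 8.3053 1.4619 0.0000 0.0000
48.9727 39.7853 28.3951 14.2737 3.1246 0.0000 0.0000 0.0000
52.8769 44.6256 34.3959 21.7134 6.6783 0.0000 0.0000 0.0000 0.0000
56.3833 48.9727 39.7853 28.3951 14.2737 0.0000 0.0000 0.0000 0.0000 0.0000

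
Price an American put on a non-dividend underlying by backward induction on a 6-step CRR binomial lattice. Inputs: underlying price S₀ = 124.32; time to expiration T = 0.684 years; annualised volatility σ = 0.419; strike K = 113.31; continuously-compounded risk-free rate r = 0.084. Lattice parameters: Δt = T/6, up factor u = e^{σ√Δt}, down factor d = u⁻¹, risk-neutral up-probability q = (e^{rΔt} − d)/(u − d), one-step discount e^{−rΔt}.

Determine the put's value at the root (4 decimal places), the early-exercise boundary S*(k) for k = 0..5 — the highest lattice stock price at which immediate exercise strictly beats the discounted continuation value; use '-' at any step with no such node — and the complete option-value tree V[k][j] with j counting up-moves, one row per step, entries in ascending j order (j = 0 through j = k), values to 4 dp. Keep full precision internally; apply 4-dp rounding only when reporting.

params: Δt=0.11400 u=1.15197 d=0.86808 q=0.49859 e^(-rΔt)=0.99047
t_6 payoffs: 60.1113 42.7138 19.6269 0.0000 0.0000 0.0000 0.0000
t_5: node(5,0) S=61.2832 payoff=52.0268 vs cont=50.9469 → 52.0268 [stop]  node(5,1) S=81.3245 payoff=31.9855 vs cont=30.9057 → 31.9855 [stop]  node(5,2) S=107.9198 payoff=5.3902 vs cont=9.7474 → 9.7474 [wait]  node(5,3) S=143.2125 payoff=0.0000 vs cont=0.0000 → 0.0000 [wait]  node(5,4) S=190.0469 payoff=0.0000 vs cont=0.0000 → 0.0000 [wait]  node(5,5) S=252.1974 payoff=0.0000 vs cont=0.0000 → 0.0000 [wait]  ⇒ S*(5)=81.3245
t_4: node(4,0) S=70.5962 payoff=42.7138 vs cont=41.6339 → 42.7138 [stop]  node(4,1) S=93.6831 payoff=19.6269 vs cont=20.6988 → 20.6988 [wait]  node(4,2) S=124.3200 payoff=0.0000 vs cont=4.8409 → 4.8409 [wait]  node(4,3) S=164.9760 payoff=0.0000 vs cont=0.0000 → 0.0000 [wait]  node(4,4) S=218.9277 payoff=0.0000 vs cont=0.0000 → 0.0000 [wait]  ⇒ S*(4)=70.5962
t_3: node(3,0) S=81.3245 payoff=31.9855 vs cont=31.4350 → 31.9855 [stop]  node(3,1) S=107.9198 payoff=5.3902 vs cont=12.6704 → 12.6704 [wait]  node(3,2) S=143.2125 payoff=0.0000 vs cont=2.4042 → 2.4042 [wait]  node(3,3) S=190.0469 payoff=0.0000 vs cont=0.0000 → 0.0000 [wait]  ⇒ S*(3)=81.3245
t_2: node(2,0) S=93.6831 payoff=19.6269 vs cont=22.1422 → 22.1422 [wait]  node(2,1) S=124.3200 payoff=0.0000 vs cont=7.4798 → 7.4798 [wait]  node(2,2) S=164.9760 payoff=0.0000 vs cont=1.1940 → 1.1940 [wait]  ⇒ S*(2)=-
t_1: node(1,0) S=107.9198 payoff=5.3902 vs cont=14.6904 → 14.6904 [wait]  node(1,1) S=143.2125 payoff=0.0000 vs cont=4.3044 → 4.3044 [wait]  ⇒ S*(1)=-
t_0: node(0,0) S=124.3200 payoff=0.0000 vs cont=9.4215 → 9.4215 [wait]  ⇒ S*(0)=-

price = 9.4215
boundary = - - - 81.3245 70.5962 81.3245
tree:
9.4215
14.6904 4.3044
22.1422 7.4798 1.1940
31.9855 12.6704 2.4042 0.0000
42.7138 20.6988 4.8409 0.0000 0.0000
52.0268 31.9855 9.7474 0.0000 0.0000 0.0000
60.1113 42.7138 19.6269 0.0000 0.0000 0.0000 0.0000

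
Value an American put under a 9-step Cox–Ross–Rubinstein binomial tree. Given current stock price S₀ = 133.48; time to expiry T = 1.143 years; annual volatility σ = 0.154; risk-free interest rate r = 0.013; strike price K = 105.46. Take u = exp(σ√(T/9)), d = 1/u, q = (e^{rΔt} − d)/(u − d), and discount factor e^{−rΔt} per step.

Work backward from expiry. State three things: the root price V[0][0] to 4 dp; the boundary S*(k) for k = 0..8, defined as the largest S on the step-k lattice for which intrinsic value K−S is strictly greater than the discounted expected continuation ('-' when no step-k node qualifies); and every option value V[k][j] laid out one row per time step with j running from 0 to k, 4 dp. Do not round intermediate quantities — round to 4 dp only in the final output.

price = 0.5741
boundary = - - - - - - - 90.9022 96.0304
tree:
0.5741
0.9741 0.1780
1.6280 0.3270 0.0304
2.6714 0.5954 0.0611 0.0000
4.2875 1.0727 0.1227 0.0000 0.0000
6.6950 1.9069 0.2465 0.0000 0.0000 0.0000
10.0975 3.3325 0.4951 0.0000 0.0000 0.0000 0.0000
14.5578 5.6942 0.9944 0.0000 0.0000 0.0000 0.0000 0.0000
19.4122 9.4296 1.9974 0.0000 0.0000 0.0000 0.0000 0.0000 0.0000
24.0073 14.5578 4.0120 0.0000 0.0000 0.0000 0.0000 0.0000 0.0000 0.0000

params: Δt=0.12700 u=1.05641 d=0.94660 q=0.50133 e^(-rΔt)=0.99835
t_9 payoffs: 24.0073 14.5578 4.0120 0.0000 0.0000 0.0000 0.0000 0.0000 0.0000 0.0000
t_8: node(8,0) S=86.0478 payoff=19.4122 vs cont=19.2382 → 19.4122 [stop]  node(8,1) S=96.0304 payoff=9.4296 vs cont=9.2556 → 9.4296 [stop]  node(8,2) S=107.1712 payoff=0.0000 vs cont=1.9974 → 1.9974 [wait]  node(8,3) S=119.6044 payoff=0.0000 vs cont=0.0000 → 0.0000 [wait]  node(8,4) S=133.4800 payoff=0.0000 vs cont=0.0000 → 0.0000 [wait]  node(8,5) S=148.9654 payoff=0.0000 vs cont=0.0000 → 0.0000 [wait]  node(8,6) S=166.2472 payoff=0.0000 vs cont=0.0000 → 0.0000 [wait]  node(8,7) S=185.5340 payoff=0.0000 vs cont=0.0000 → 0.0000 [wait]  node(8,8) S=207.0583 payoff=0.0000 vs cont=0.0000 → 0.0000 [wait]  ⇒ S*(8)=96.0304
t_7: node(7,0) S=90.9022 payoff=14.5578 vs cont=14.3838 → 14.5578 [stop]  node(7,1) S=101.4480 payoff=4.0120 vs cont=5.6942 → 5.6942 [wait]  node(7,2) S=113.2172 payoff=0.0000 vs cont=0.9944 → 0.9944 [wait]  node(7,3) S=126.3519 payoff=0.0000 vs cont=0.0000 → 0.0000 [wait]  node(7,4) S=141.0103 payoff=0.0000 vs cont=0.0000 → 0.0000 [wait]  node(7,5) S=157.3692 payoff=0.0000 vs cont=0.0000 → 0.0000 [wait]  node(7,6) S=175.6260 payoff=0.0000 vs cont=0.0000 → 0.0000 [wait]  node(7,7) S=196.0009 payoff=0.0000 vs cont=0.0000 → 0.0000 [wait]  ⇒ S*(7)=90.9022
t_6: node(6,0) S=96.0304 payoff=9.4296 vs cont=10.0975 → 10.0975 [wait]  node(6,1) S=107.1712 payoff=0.0000 vs cont=3.3325 → 3.3325 [wait]  node(6,2) S=119.6044 payoff=0.0000 vs cont=0.4951 → 0.4951 [wait]  node(6,3) S=133.4800 payoff=0.0000 vs cont=0.0000 → 0.0000 [wait]  node(6,4) S=148.9654 payoff=0.0000 vs cont=0.0000 → 0.0000 [wait]  node(6,5) S=166.2472 payoff=0.0000 vs cont=0.0000 → 0.0000 [wait]  node(6,6) S=185.5340 payoff=0.0000 vs cont=0.0000 → 0.0000 [wait]  ⇒ S*(6)=-
t_5: node(5,0) S=101.4480 payoff=4.0120 vs cont=6.6950 → 6.6950 [wait]  node(5,1) S=113.2172 payoff=0.0000 vs cont=1.9069 → 1.9069 [wait]  node(5,2) S=126.3519 payoff=0.0000 vs cont=0.2465 → 0.2465 [wait]  node(5,3) S=141.0103 payoff=0.0000 vs cont=0.0000 → 0.0000 [wait]  node(5,4) S=157.3692 payoff=0.0000 vs cont=0.0000 → 0.0000 [wait]  node(5,5) S=175.6260 payoff=0.0000 vs cont=0.0000 → 0.0000 [wait]  ⇒ S*(5)=-
t_4: node(4,0) S=107.1712 payoff=0.0000 vs cont=4.2875 → 4.2875 [wait]  node(4,1) S=119.6044 payoff=0.0000 vs cont=1.0727 → 1.0727 [wait]  node(4,2) S=133.4800 payoff=0.0000 vs cont=0.1227 → 0.1227 [wait]  node(4,3) S=148.9654 payoff=0.0000 vs cont=0.0000 → 0.0000 [wait]  node(4,4) S=166.2472 payoff=0.0000 vs cont=0.0000 → 0.0000 [wait]  ⇒ S*(4)=-
t_3: node(3,0) S=113.2172 payoff=0.0000 vs cont=2.6714 → 2.6714 [wait]  node(3,1) S=126.3519 payoff=0.0000 vs cont=0.5954 → 0.5954 [wait]  node(3,2) S=141.0103 payoff=0.0000 vs cont=0.0611 → 0.0611 [wait]  node(3,3) S=157.3692 payoff=0.0000 vs cont=0.0000 → 0.0000 [wait]  ⇒ S*(3)=-
t_2: node(2,0) S=119.6044 payoff=0.0000 vs cont=1.6280 → 1.6280 [wait]  node(2,1) S=133.4800 payoff=0.0000 vs cont=0.3270 → 0.3270 [wait]  node(2,2) S=148.9654 payoff=0.0000 vs cont=0.0304 → 0.0304 [wait]  ⇒ S*(2)=-
t_1: node(1,0) S=126.3519 payoff=0.0000 vs cont=0.9741 → 0.9741 [wait]  node(1,1) S=141.0103 payoff=0.0000 vs cont=0.1780 → 0.1780 [wait]  ⇒ S*(1)=-
t_0: node(0,0) S=133.4800 payoff=0.0000 vs cont=0.5741 → 0.5741 [wait]  ⇒ S*(0)=-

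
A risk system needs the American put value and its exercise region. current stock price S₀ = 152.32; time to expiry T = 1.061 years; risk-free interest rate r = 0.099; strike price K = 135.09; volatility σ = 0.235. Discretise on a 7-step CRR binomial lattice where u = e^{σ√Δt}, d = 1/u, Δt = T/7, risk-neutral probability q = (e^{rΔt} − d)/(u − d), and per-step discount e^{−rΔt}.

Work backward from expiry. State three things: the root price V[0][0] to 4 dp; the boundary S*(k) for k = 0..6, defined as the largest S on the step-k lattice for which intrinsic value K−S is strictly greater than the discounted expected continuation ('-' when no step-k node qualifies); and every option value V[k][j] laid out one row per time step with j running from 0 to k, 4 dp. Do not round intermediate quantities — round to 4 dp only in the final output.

price = 3.5223
boundary = - - - 115.7591 105.6383 115.7591 105.6383
tree:
3.5223
6.4177 1.3393
11.3502 2.7100 0.2969
19.3309 5.3774 0.6845 0.0000
29.4517 10.3910 1.5779 0.0000 0.0000
38.6877 19.3309 3.6375 0.0000 0.0000 0.0000
47.1161 29.4517 8.3855 0.0000 0.0000 0.0000 0.0000
54.8077 38.6877 19.3309 0.0000 0.0000 0.0000 0.0000 0.0000

Δt=0.15157  u=1.09581  d=0.91257  q=0.55965  discount=0.98511
step 7 (expiry): payoffs max(K−S,0) = 54.8077 38.6877 19.3309 0.0000 0.0000 0.0000 0.0000 0.0000
step 6: (k=6,j=0): S=87.9739, (K−S)⁺=47.1161, hold=45.1042 ⇒ V=47.1161 exercise | (k=6,j=1): S=105.6383, (K−S)⁺=29.4517, hold=27.4397 ⇒ V=29.4517 exercise | (k=6,j=2): S=126.8496, (K−S)⁺=8.2404, hold=8.3855 ⇒ V=8.3855 continue | (k=6,j=3): S=152.3200, (K−S)⁺=0.0000, hold=0.0000 ⇒ V=0.0000 continue | (k=6,j=4): S=182.9046, (K−S)⁺=0.0000, hold=0.0000 ⇒ V=0.0000 continue | (k=6,j=5): S=219.6304, (K−S)⁺=0.0000, hold=0.0000 ⇒ V=0.0000 continue | (k=6,j=6): S=263.7304, (K−S)⁺=0.0000, hold=0.0000 ⇒ V=0.0000 continue  boundary S*=105.6383
step 5: (k=5,j=0): S=96.4023, (K−S)⁺=38.6877, hold=36.6757 ⇒ V=38.6877 exercise | (k=5,j=1): S=115.7591, (K−S)⁺=19.3309, hold=17.3989 ⇒ V=19.3309 exercise | (k=5,j=2): S=139.0026, (K−S)⁺=0.0000, hold=3.6375 ⇒ V=3.6375 continue | (k=5,j=3): S=166.9132, (K−S)⁺=0.0000, hold=0.0000 ⇒ V=0.0000 continue | (k=5,j=4): S=200.4281, (K−S)⁺=0.0000, hold=0.0000 ⇒ V=0.0000 continue | (k=5,j=5): S=240.6724, (K−S)⁺=0.0000, hold=0.0000 ⇒ V=0.0000 continue  boundary S*=115.7591
step 4: (k=4,j=0): S=105.6383, (K−S)⁺=29.4517, hold=27.4397 ⇒ V=29.4517 exercise | (k=4,j=1): S=126.8496, (K−S)⁺=8.2404, hold=10.3910 ⇒ V=10.3910 continue | (k=4,j=2): S=152.3200, (K−S)⁺=0.0000, hold=1.5779 ⇒ V=1.5779 continue | (k=4,j=3): S=182.9046, (K−S)⁺=0.0000, hold=0.0000 ⇒ V=0.0000 continue | (k=4,j=4): S=219.6304, (K−S)⁺=0.0000, hold=0.0000 ⇒ V=0.0000 continue  boundary S*=105.6383
step 3: (k=3,j=0): S=115.7591, (K−S)⁺=19.3309, hold=18.5045 ⇒ V=19.3309 exercise | (k=3,j=1): S=139.0026, (K−S)⁺=0.0000, hold=5.3774 ⇒ V=5.3774 continue | (k=3,j=2): S=166.9132, (K−S)⁺=0.0000, hold=0.6845 ⇒ V=0.6845 continue | (k=3,j=3): S=200.4281, (K−S)⁺=0.0000, hold=0.0000 ⇒ V=0.0000 continue  boundary S*=115.7591
step 2: (k=2,j=0): S=126.8496, (K−S)⁺=8.2404, hold=11.3502 ⇒ V=11.3502 continue | (k=2,j=1): S=152.3200, (K−S)⁺=0.0000, hold=2.7100 ⇒ V=2.7100 continue | (k=2,j=2): S=182.9046, (K−S)⁺=0.0000, hold=0.2969 ⇒ V=0.2969 continue  boundary S*=-
step 1: (k=1,j=0): S=139.0026, (K−S)⁺=0.0000, hold=6.4177 ⇒ V=6.4177 continue | (k=1,j=1): S=166.9132, (K−S)⁺=0.0000, hold=1.3393 ⇒ V=1.3393 continue  boundary S*=-
step 0: (k=0,j=0): S=152.3200, (K−S)⁺=0.0000, hold=3.5223 ⇒ V=3.5223 continue  boundary S*=-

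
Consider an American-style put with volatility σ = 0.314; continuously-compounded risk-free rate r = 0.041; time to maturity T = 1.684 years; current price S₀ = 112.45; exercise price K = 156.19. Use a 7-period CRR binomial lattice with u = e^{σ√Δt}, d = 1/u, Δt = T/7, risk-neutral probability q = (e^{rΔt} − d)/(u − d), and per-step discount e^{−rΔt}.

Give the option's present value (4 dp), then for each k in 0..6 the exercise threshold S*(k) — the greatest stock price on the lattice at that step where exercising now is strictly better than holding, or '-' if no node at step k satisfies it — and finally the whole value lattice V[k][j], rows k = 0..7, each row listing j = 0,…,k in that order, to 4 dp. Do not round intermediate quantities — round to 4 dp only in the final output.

Δt=0.24057  u=1.16650  d=0.85726  q=0.49363  discount=0.99019
step 7 (expiry): payoffs max(K−S,0) = 117.9290 104.1270 85.3463 59.7908 25.0167 0.0000 0.0000 0.0000
step 6: (k=6,j=0): S=44.6316, (K−S)⁺=111.5584, hold=110.0254 ⇒ V=111.5584 exercise | (k=6,j=1): S=60.7316, (K−S)⁺=95.4584, hold=93.9254 ⇒ V=95.4584 exercise | (k=6,j=2): S=82.6394, (K−S)⁺=73.5506, hold=72.0176 ⇒ V=73.5506 exercise | (k=6,j=3): S=112.4500, (K−S)⁺=43.7400, hold=42.2070 ⇒ V=43.7400 exercise | (k=6,j=4): S=153.0142, (K−S)⁺=3.1758, hold=12.5434 ⇒ V=12.5434 continue | (k=6,j=5): S=208.2111, (K−S)⁺=0.0000, hold=0.0000 ⇒ V=0.0000 continue | (k=6,j=6): S=283.3193, (K−S)⁺=0.0000, hold=0.0000 ⇒ V=0.0000 continue  boundary S*=112.4500
step 5: (k=5,j=0): S=52.0630, (K−S)⁺=104.1270, hold=102.5940 ⇒ V=104.1270 exercise | (k=5,j=1): S=70.8437, (K−S)⁺=85.3463, hold=83.8133 ⇒ V=85.3463 exercise | (k=5,j=2): S=96.3992, (K−S)⁺=59.7908, hold=58.2578 ⇒ V=59.7908 exercise | (k=5,j=3): S=131.1733, (K−S)⁺=25.0167, hold=28.0624 ⇒ V=28.0624 continue | (k=5,j=4): S=178.4916, (K−S)⁺=0.0000, hold=6.2893 ⇒ V=6.2893 continue | (k=5,j=5): S=242.8790, (K−S)⁺=0.0000, hold=0.0000 ⇒ V=0.0000 continue  boundary S*=96.3992
step 4: (k=4,j=0): S=60.7316, (K−S)⁺=95.4584, hold=93.9254 ⇒ V=95.4584 exercise | (k=4,j=1): S=82.6394, (K−S)⁺=73.5506, hold=72.0176 ⇒ V=73.5506 exercise | (k=4,j=2): S=112.4500, (K−S)⁺=43.7400, hold=43.6957 ⇒ V=43.7400 exercise | (k=4,j=3): S=153.0142, (K−S)⁺=3.1758, hold=17.1447 ⇒ V=17.1447 continue | (k=4,j=4): S=208.2111, (K−S)⁺=0.0000, hold=3.1535 ⇒ V=3.1535 continue  boundary S*=112.4500
step 3: (k=3,j=0): S=70.8437, (K−S)⁺=85.3463, hold=83.8133 ⇒ V=85.3463 exercise | (k=3,j=1): S=96.3992, (K−S)⁺=59.7908, hold=58.2578 ⇒ V=59.7908 exercise | (k=3,j=2): S=131.1733, (K−S)⁺=25.0167, hold=30.3114 ⇒ V=30.3114 continue | (k=3,j=3): S=178.4916, (K−S)⁺=0.0000, hold=10.1378 ⇒ V=10.1378 continue  boundary S*=96.3992
step 2: (k=2,j=0): S=82.6394, (K−S)⁺=73.5506, hold=72.0176 ⇒ V=73.5506 exercise | (k=2,j=1): S=112.4500, (K−S)⁺=43.7400, hold=44.7950 ⇒ V=44.7950 continue | (k=2,j=2): S=153.0142, (K−S)⁺=3.1758, hold=20.1534 ⇒ V=20.1534 continue  boundary S*=82.6394
step 1: (k=1,j=0): S=96.3992, (K−S)⁺=59.7908, hold=58.7735 ⇒ V=59.7908 exercise | (k=1,j=1): S=131.1733, (K−S)⁺=25.0167, hold=32.3110 ⇒ V=32.3110 continue  boundary S*=96.3992
step 0: (k=0,j=0): S=112.4500, (K−S)⁺=43.7400, hold=45.7723 ⇒ V=45.7723 continue  boundary S*=-

price = 45.7723
boundary = - 96.3992 82.6394 96.3992 112.4500 96.3992 112.4500
tree:
45.7723
59.7908 32.3110
73.5506 44.7950 20.1534
85.3463 59.7908 30.3114 10.1378
95.4584 73.5506 43.7400 17.1447 3.1535
104.1270 85.3463 59.7908 28.0624 6.2893 0.0000
111.5584 95.4584 73.5506 43.7400 12.5434 0.0000 0.0000
117.9290 104.1270 85.3463 59.7908 25.0167 0.0000 0.0000 0.0000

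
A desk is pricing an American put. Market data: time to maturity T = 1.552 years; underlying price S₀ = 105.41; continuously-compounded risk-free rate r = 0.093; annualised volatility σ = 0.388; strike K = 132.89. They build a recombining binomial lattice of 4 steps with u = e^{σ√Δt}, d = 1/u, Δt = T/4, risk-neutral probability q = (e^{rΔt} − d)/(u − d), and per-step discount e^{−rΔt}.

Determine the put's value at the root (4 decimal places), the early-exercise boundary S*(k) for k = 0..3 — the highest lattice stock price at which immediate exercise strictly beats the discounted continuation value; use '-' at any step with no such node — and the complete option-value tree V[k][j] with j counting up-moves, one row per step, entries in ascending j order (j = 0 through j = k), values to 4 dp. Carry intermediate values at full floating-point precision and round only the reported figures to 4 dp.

Δt=0.38800, u=1.27339, d=0.78530, q=0.51515, disc=e^(-rΔt)=0.96456
k=4 terminal: V=max(K-S,0) → 92.8002 67.8833 27.4800 0.0000 0.0000
k=3: j=0 S=51.0500 intr=81.8400 cont=77.1303 V=81.8400[EX]; j=1 S=82.7789 intr=50.1111 cont=45.4013 V=50.1111[EX]; j=2 S=134.2282 intr=0.0000 cont=12.8515 V=12.8515[hold]; j=3 S=217.6545 intr=0.0000 cont=0.0000 V=0.0000[hold]  S*(3)=82.7789
k=2: j=0 S=65.0067 intr=67.8833 cont=63.1736 V=67.8833[EX]; j=1 S=105.4100 intr=27.4800 cont=29.8210 V=29.8210[hold]; j=2 S=170.9251 intr=0.0000 cont=6.0102 V=6.0102[hold]  S*(2)=65.0067
k=1: j=0 S=82.7789 intr=50.1111 cont=46.5646 V=50.1111[EX]; j=1 S=134.2282 intr=0.0000 cont=16.9327 V=16.9327[hold]  S*(1)=82.7789
k=0: j=0 S=105.4100 intr=27.4800 cont=31.8490 V=31.8490[hold]  S*(0)=-

price = 31.8490
boundary = - 82.7789 65.0067 82.7789
tree:
31.8490
50.1111 16.9327
67.8833 29.8210 6.0102
81.8400 50.1111 12.8515 0.0000
92.8002 67.8833 27.4800 0.0000 0.0000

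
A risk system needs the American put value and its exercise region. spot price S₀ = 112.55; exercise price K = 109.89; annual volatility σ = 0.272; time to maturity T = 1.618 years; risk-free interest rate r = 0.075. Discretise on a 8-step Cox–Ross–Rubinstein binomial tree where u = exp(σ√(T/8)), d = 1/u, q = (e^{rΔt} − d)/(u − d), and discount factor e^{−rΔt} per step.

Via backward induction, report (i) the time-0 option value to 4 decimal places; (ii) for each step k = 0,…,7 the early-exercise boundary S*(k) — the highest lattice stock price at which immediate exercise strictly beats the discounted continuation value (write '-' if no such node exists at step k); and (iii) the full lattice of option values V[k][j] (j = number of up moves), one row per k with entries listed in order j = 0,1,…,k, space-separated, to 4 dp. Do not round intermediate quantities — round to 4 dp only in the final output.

Δt=0.20225  u=1.13012  d=0.88486  q=0.53178  discount=0.98495
step 8 (expiry): payoffs max(K−S,0) = 67.5894 55.8648 40.8905 21.7657 0.0000 0.0000 0.0000 0.0000 0.0000
step 7: (k=7,j=0): S=47.8048, (K−S)⁺=62.0852, hold=60.4309 ⇒ V=62.0852 exercise | (k=7,j=1): S=61.0550, (K−S)⁺=48.8350, hold=47.1807 ⇒ V=48.8350 exercise | (k=7,j=2): S=77.9778, (K−S)⁺=31.9122, hold=30.2579 ⇒ V=31.9122 exercise | (k=7,j=3): S=99.5911, (K−S)⁺=10.2989, hold=10.0378 ⇒ V=10.2989 exercise | (k=7,j=4): S=127.1951, (K−S)⁺=0.0000, hold=0.0000 ⇒ V=0.0000 continue | (k=7,j=5): S=162.4501, (K−S)⁺=0.0000, hold=0.0000 ⇒ V=0.0000 continue | (k=7,j=6): S=207.4768, (K−S)⁺=0.0000, hold=0.0000 ⇒ V=0.0000 continue | (k=7,j=7): S=264.9838, (K−S)⁺=0.0000, hold=0.0000 ⇒ V=0.0000 continue  boundary S*=99.5911
step 6: (k=6,j=0): S=54.0252, (K−S)⁺=55.8648, hold=54.2105 ⇒ V=55.8648 exercise | (k=6,j=1): S=68.9995, (K−S)⁺=40.8905, hold=39.2361 ⇒ V=40.8905 exercise | (k=6,j=2): S=88.1243, (K−S)⁺=21.7657, hold=20.1113 ⇒ V=21.7657 exercise | (k=6,j=3): S=112.5500, (K−S)⁺=0.0000, hold=4.7496 ⇒ V=4.7496 continue | (k=6,j=4): S=143.7458, (K−S)⁺=0.0000, hold=0.0000 ⇒ V=0.0000 continue | (k=6,j=5): S=183.5882, (K−S)⁺=0.0000, hold=0.0000 ⇒ V=0.0000 continue | (k=6,j=6): S=234.4739, (K−S)⁺=0.0000, hold=0.0000 ⇒ V=0.0000 continue  boundary S*=88.1243
step 5: (k=5,j=0): S=61.0550, (K−S)⁺=48.8350, hold=47.1807 ⇒ V=48.8350 exercise | (k=5,j=1): S=77.9778, (K−S)⁺=31.9122, hold=30.2579 ⇒ V=31.9122 exercise | (k=5,j=2): S=99.5911, (K−S)⁺=10.2989, hold=12.5255 ⇒ V=12.5255 continue | (k=5,j=3): S=127.1951, (K−S)⁺=0.0000, hold=2.1904 ⇒ V=2.1904 continue | (k=5,j=4): S=162.4501, (K−S)⁺=0.0000, hold=0.0000 ⇒ V=0.0000 continue | (k=5,j=5): S=207.4768, (K−S)⁺=0.0000, hold=0.0000 ⇒ V=0.0000 continue  boundary S*=77.9778
step 4: (k=4,j=0): S=68.9995, (K−S)⁺=40.8905, hold=39.2361 ⇒ V=40.8905 exercise | (k=4,j=1): S=88.1243, (K−S)⁺=21.7657, hold=21.2776 ⇒ V=21.7657 exercise | (k=4,j=2): S=112.5500, (K−S)⁺=0.0000, hold=6.9237 ⇒ V=6.9237 continue | (k=4,j=3): S=143.7458, (K−S)⁺=0.0000, hold=1.0102 ⇒ V=1.0102 continue | (k=4,j=4): S=183.5882, (K−S)⁺=0.0000, hold=0.0000 ⇒ V=0.0000 continue  boundary S*=88.1243
step 3: (k=3,j=0): S=77.9778, (K−S)⁺=31.9122, hold=30.2579 ⇒ V=31.9122 exercise | (k=3,j=1): S=99.5911, (K−S)⁺=10.2989, hold=13.6642 ⇒ V=13.6642 continue | (k=3,j=2): S=127.1951, (K−S)⁺=0.0000, hold=3.7221 ⇒ V=3.7221 continue | (k=3,j=3): S=162.4501, (K−S)⁺=0.0000, hold=0.4659 ⇒ V=0.4659 continue  boundary S*=77.9778
step 2: (k=2,j=0): S=88.1243, (K−S)⁺=21.7657, hold=21.8740 ⇒ V=21.8740 continue | (k=2,j=1): S=112.5500, (K−S)⁺=0.0000, hold=8.2511 ⇒ V=8.2511 continue | (k=2,j=2): S=143.7458, (K−S)⁺=0.0000, hold=1.9606 ⇒ V=1.9606 continue  boundary S*=-
step 1: (k=1,j=0): S=99.5911, (K−S)⁺=10.2989, hold=14.4095 ⇒ V=14.4095 continue | (k=1,j=1): S=127.1951, (K−S)⁺=0.0000, hold=4.8321 ⇒ V=4.8321 continue  boundary S*=-
step 0: (k=0,j=0): S=112.5500, (K−S)⁺=0.0000, hold=9.1762 ⇒ V=9.1762 continue  boundary S*=-

price = 9.1762
boundary = - - - 77.9778 88.1243 77.9778 88.1243 99.5911
tree:
9.1762
14.4095 4.8321
21.8740 8.2511 1.9606
31.9122 13.6642 3.7221 0.4659
40.8905 21.7657 6.9237 1.0102 0.0000
48.8350 31.9122 12.5255 2.1904 0.0000 0.0000
55.8648 40.8905 21.7657 4.7496 0.0000 0.0000 0.0000
62.0852 48.8350 31.9122 10.2989 0.0000 0.0000 0.0000 0.0000
67.5894 55.8648 40.8905 21.7657 0.0000 0.0000 0.0000 0.0000 0.0000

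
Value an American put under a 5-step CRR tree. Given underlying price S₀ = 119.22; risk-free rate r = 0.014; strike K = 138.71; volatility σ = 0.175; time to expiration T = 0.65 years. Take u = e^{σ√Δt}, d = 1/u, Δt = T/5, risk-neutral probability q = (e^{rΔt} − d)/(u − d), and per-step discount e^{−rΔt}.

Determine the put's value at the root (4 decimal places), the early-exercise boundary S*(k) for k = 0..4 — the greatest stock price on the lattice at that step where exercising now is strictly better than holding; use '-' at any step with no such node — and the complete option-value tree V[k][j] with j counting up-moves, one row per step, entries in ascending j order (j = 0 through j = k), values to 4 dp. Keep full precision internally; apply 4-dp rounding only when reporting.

Δt=0.13000  u=1.06513  d=0.93885  q=0.49866  discount=0.99818
step 5 (expiry): payoffs max(K−S,0) = 51.7468 40.0501 26.7800 11.7252 0.0000 0.0000
step 4: (k=4,j=0): S=92.6271, (K−S)⁺=46.0829, hold=45.8307 ⇒ V=46.0829 exercise | (k=4,j=1): S=105.0857, (K−S)⁺=33.6243, hold=33.3721 ⇒ V=33.6243 exercise | (k=4,j=2): S=119.2200, (K−S)⁺=19.4900, hold=19.2378 ⇒ V=19.4900 exercise | (k=4,j=3): S=135.2554, (K−S)⁺=3.4546, hold=5.8676 ⇒ V=5.8676 continue | (k=4,j=4): S=153.4476, (K−S)⁺=0.0000, hold=0.0000 ⇒ V=0.0000 continue  boundary S*=119.2200
step 3: (k=3,j=0): S=98.6599, (K−S)⁺=40.0501, hold=39.7978 ⇒ V=40.0501 exercise | (k=3,j=1): S=111.9300, (K−S)⁺=26.7800, hold=26.5278 ⇒ V=26.7800 exercise | (k=3,j=2): S=126.9848, (K−S)⁺=11.7252, hold=12.6740 ⇒ V=12.6740 continue | (k=3,j=3): S=144.0646, (K−S)⁺=0.0000, hold=2.9364 ⇒ V=2.9364 continue  boundary S*=111.9300
step 2: (k=2,j=0): S=105.0857, (K−S)⁺=33.6243, hold=33.3721 ⇒ V=33.6243 exercise | (k=2,j=1): S=119.2200, (K−S)⁺=19.4900, hold=19.7101 ⇒ V=19.7101 continue | (k=2,j=2): S=135.2554, (K−S)⁺=3.4546, hold=7.8041 ⇒ V=7.8041 continue  boundary S*=105.0857
step 1: (k=1,j=0): S=111.9300, (K−S)⁺=26.7800, hold=26.6374 ⇒ V=26.7800 exercise | (k=1,j=1): S=126.9848, (K−S)⁺=11.7252, hold=13.7480 ⇒ V=13.7480 continue  boundary S*=111.9300
step 0: (k=0,j=0): S=119.2200, (K−S)⁺=19.4900, hold=20.2447 ⇒ V=20.2447 continue  boundary S*=-

price = 20.2447
boundary = - 111.9300 105.0857 111.9300 119.2200
tree:
20.2447
26.7800 13.7480
33.6243 19.7101 7.8041
40.0501 26.7800 12.6740 2.9364
46.0829 33.6243 19.4900 5.8676 0.0000
51.7468 40.0501 26.7800 11.7252 0.0000 0.0000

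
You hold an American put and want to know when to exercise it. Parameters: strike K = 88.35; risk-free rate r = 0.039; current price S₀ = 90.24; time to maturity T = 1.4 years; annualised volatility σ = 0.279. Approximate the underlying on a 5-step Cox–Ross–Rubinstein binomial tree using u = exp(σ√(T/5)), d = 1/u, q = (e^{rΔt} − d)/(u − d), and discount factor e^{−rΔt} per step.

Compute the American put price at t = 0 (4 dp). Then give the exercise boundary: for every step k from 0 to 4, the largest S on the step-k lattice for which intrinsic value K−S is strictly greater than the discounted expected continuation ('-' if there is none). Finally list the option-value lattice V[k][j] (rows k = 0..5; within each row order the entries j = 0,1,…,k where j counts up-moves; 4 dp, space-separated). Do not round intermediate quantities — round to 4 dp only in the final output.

price = 9.3341
boundary = - - - 57.9496 67.1687
tree:
9.3341
14.4360 4.4413
21.4799 7.7149 1.2681
30.4004 13.0385 2.5651 0.0000
38.3541 21.1813 5.1886 0.0000 0.0000
45.2161 30.4004 10.4956 0.0000 0.0000 0.0000

Δt=0.28000, u=1.15909, d=0.86275, q=0.50021, disc=e^(-rΔt)=0.98914
k=5 terminal: V=max(K-S,0) → 45.2161 30.4004 10.4956 0.0000 0.0000 0.0000
k=4: j=0 S=49.9959 intr=38.3541 cont=37.3946 V=38.3541[EX]; j=1 S=67.1687 intr=21.1813 cont=20.2218 V=21.1813[EX]; j=2 S=90.2400 intr=0.0000 cont=5.1886 V=5.1886[hold]; j=3 S=121.2359 intr=0.0000 cont=0.0000 V=0.0000[hold]; j=4 S=162.8785 intr=0.0000 cont=0.0000 V=0.0000[hold]  S*(4)=67.1687
k=3: j=0 S=57.9496 intr=30.4004 cont=29.4408 V=30.4004[EX]; j=1 S=77.8544 intr=10.4956 cont=13.0385 V=13.0385[hold]; j=2 S=104.5960 intr=0.0000 cont=2.5651 V=2.5651[hold]; j=3 S=140.5231 intr=0.0000 cont=0.0000 V=0.0000[hold]  S*(3)=57.9496
k=2: j=0 S=67.1687 intr=21.1813 cont=21.4799 V=21.4799[hold]; j=1 S=90.2400 intr=0.0000 cont=7.7149 V=7.7149[hold]; j=2 S=121.2359 intr=0.0000 cont=1.2681 V=1.2681[hold]  S*(2)=-
k=1: j=0 S=77.8544 intr=10.4956 cont=14.4360 V=14.4360[hold]; j=1 S=104.5960 intr=0.0000 cont=4.4413 V=4.4413[hold]  S*(1)=-
k=0: j=0 S=90.2400 intr=0.0000 cont=9.3341 V=9.3341[hold]  S*(0)=-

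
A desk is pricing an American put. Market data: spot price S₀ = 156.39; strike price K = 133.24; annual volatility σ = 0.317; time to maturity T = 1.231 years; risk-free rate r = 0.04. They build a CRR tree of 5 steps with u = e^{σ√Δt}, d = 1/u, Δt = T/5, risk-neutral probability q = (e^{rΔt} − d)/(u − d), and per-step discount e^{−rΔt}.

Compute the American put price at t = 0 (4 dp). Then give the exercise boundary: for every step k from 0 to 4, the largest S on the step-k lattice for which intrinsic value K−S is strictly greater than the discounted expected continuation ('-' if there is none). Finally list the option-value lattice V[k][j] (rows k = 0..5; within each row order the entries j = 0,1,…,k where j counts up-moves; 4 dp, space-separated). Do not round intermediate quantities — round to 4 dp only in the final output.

price = 8.0833
boundary = - - - 97.5613 114.1794
tree:
8.0833
13.7231 2.4248
22.6151 4.8212 0.0000
35.6787 9.5862 0.0000 0.0000
49.8782 19.0606 0.0000 0.0000 0.0000
62.0111 35.6787 0.0000 0.0000 0.0000 0.0000

Δt=0.24620, u=1.17034, d=0.85446, q=0.49209, disc=e^(-rΔt)=0.99020
k=5 terminal: V=max(K-S,0) → 62.0111 35.6787 0.0000 0.0000 0.0000 0.0000
k=4: j=0 S=83.3618 intr=49.8782 cont=48.5725 V=49.8782[EX]; j=1 S=114.1794 intr=19.0606 cont=17.9441 V=19.0606[EX]; j=2 S=156.3900 intr=0.0000 cont=0.0000 V=0.0000[hold]; j=3 S=214.2052 intr=0.0000 cont=0.0000 V=0.0000[hold]; j=4 S=293.3939 intr=0.0000 cont=0.0000 V=0.0000[hold]  S*(4)=114.1794
k=3: j=0 S=97.5613 intr=35.6787 cont=34.3730 V=35.6787[EX]; j=1 S=133.6283 intr=0.0000 cont=9.5862 V=9.5862[hold]; j=2 S=183.0288 intr=0.0000 cont=0.0000 V=0.0000[hold]; j=3 S=250.6920 intr=0.0000 cont=0.0000 V=0.0000[hold]  S*(3)=97.5613
k=2: j=0 S=114.1794 intr=19.0606 cont=22.6151 V=22.6151[hold]; j=1 S=156.3900 intr=0.0000 cont=4.8212 V=4.8212[hold]; j=2 S=214.2052 intr=0.0000 cont=0.0000 V=0.0000[hold]  S*(2)=-
k=1: j=0 S=133.6283 intr=0.0000 cont=13.7231 V=13.7231[hold]; j=1 S=183.0288 intr=0.0000 cont=2.4248 V=2.4248[hold]  S*(1)=-
k=0: j=0 S=156.3900 intr=0.0000 cont=8.0833 V=8.0833[hold]  S*(0)=-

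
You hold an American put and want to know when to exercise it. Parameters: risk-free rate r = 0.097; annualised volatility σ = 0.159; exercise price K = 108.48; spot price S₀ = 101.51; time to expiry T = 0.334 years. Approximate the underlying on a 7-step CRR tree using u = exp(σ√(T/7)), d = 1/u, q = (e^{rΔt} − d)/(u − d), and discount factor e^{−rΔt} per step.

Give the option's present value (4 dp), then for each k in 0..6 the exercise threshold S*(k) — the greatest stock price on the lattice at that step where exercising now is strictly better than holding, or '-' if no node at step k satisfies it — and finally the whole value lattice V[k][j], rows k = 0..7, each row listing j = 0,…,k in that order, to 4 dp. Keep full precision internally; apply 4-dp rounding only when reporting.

Δt=0.04771  u=1.03534  d=0.96586  q=0.55809  discount=0.99538
step 7 (expiry): payoffs max(K−S,0) = 28.8781 23.1522 17.0144 10.4351 3.3825 0.0000 0.0000 0.0000
step 6: (k=6,j=0): S=82.4152, (K−S)⁺=26.0648, hold=25.5639 ⇒ V=26.0648 exercise | (k=6,j=1): S=88.3434, (K−S)⁺=20.1366, hold=19.6356 ⇒ V=20.1366 exercise | (k=6,j=2): S=94.6982, (K−S)⁺=13.7818, hold=13.2809 ⇒ V=13.7818 exercise | (k=6,j=3): S=101.5100, (K−S)⁺=6.9700, hold=6.4691 ⇒ V=6.9700 exercise | (k=6,j=4): S=108.8118, (K−S)⁺=0.0000, hold=1.4879 ⇒ V=1.4879 continue | (k=6,j=5): S=116.6389, (K−S)⁺=0.0000, hold=0.0000 ⇒ V=0.0000 continue | (k=6,j=6): S=125.0289, (K−S)⁺=0.0000, hold=0.0000 ⇒ V=0.0000 continue  boundary S*=101.5100
step 5: (k=5,j=0): S=85.3278, (K−S)⁺=23.1522, hold=22.6513 ⇒ V=23.1522 exercise | (k=5,j=1): S=91.4656, (K−S)⁺=17.0144, hold=16.5134 ⇒ V=17.0144 exercise | (k=5,j=2): S=98.0449, (K−S)⁺=10.4351, hold=9.9341 ⇒ V=10.4351 exercise | (k=5,j=3): S=105.0975, (K−S)⁺=3.3825, hold=3.8924 ⇒ V=3.8924 continue | (k=5,j=4): S=112.6574, (K−S)⁺=0.0000, hold=0.6545 ⇒ V=0.6545 continue | (k=5,j=5): S=120.7611, (K−S)⁺=0.0000, hold=0.0000 ⇒ V=0.0000 continue  boundary S*=98.0449
step 4: (k=4,j=0): S=88.3434, (K−S)⁺=20.1366, hold=19.6356 ⇒ V=20.1366 exercise | (k=4,j=1): S=94.6982, (K−S)⁺=13.7818, hold=13.2809 ⇒ V=13.7818 exercise | (k=4,j=2): S=101.5100, (K−S)⁺=6.9700, hold=6.7524 ⇒ V=6.9700 exercise | (k=4,j=3): S=108.8118, (K−S)⁺=0.0000, hold=2.0757 ⇒ V=2.0757 continue | (k=4,j=4): S=116.6389, (K−S)⁺=0.0000, hold=0.2879 ⇒ V=0.2879 continue  boundary S*=101.5100
step 3: (k=3,j=0): S=91.4656, (K−S)⁺=17.0144, hold=16.5134 ⇒ V=17.0144 exercise | (k=3,j=1): S=98.0449, (K−S)⁺=10.4351, hold=9.9341 ⇒ V=10.4351 exercise | (k=3,j=2): S=105.0975, (K−S)⁺=3.3825, hold=4.2190 ⇒ V=4.2190 continue | (k=3,j=3): S=112.6574, (K−S)⁺=0.0000, hold=1.0730 ⇒ V=1.0730 continue  boundary S*=98.0449
step 2: (k=2,j=0): S=94.6982, (K−S)⁺=13.7818, hold=13.2809 ⇒ V=13.7818 exercise | (k=2,j=1): S=101.5100, (K−S)⁺=6.9700, hold=6.9338 ⇒ V=6.9700 exercise | (k=2,j=2): S=108.8118, (K−S)⁺=0.0000, hold=2.4519 ⇒ V=2.4519 continue  boundary S*=101.5100
step 1: (k=1,j=0): S=98.0449, (K−S)⁺=10.4351, hold=9.9341 ⇒ V=10.4351 exercise | (k=1,j=1): S=105.0975, (K−S)⁺=3.3825, hold=4.4279 ⇒ V=4.4279 continue  boundary S*=98.0449
step 0: (k=0,j=0): S=101.5100, (K−S)⁺=6.9700, hold=7.0498 ⇒ V=7.0498 continue  boundary S*=-

price = 7.0498
boundary = - 98.0449 101.5100 98.0449 101.5100 98.0449 101.5100
tree:
7.0498
10.4351 4.4279
13.7818 6.9700 2.4519
17.0144 10.4351 4.2190 1.0730
20.1366 13.7818 6.9700 2.0757 0.2879
23.1522 17.0144 10.4351 3.8924 0.6545 0.0000
26.0648 20.1366 13.7818 6.9700 1.4879 0.0000 0.0000
28.8781 23.1522 17.0144 10.4351 3.3825 0.0000 0.0000 0.0000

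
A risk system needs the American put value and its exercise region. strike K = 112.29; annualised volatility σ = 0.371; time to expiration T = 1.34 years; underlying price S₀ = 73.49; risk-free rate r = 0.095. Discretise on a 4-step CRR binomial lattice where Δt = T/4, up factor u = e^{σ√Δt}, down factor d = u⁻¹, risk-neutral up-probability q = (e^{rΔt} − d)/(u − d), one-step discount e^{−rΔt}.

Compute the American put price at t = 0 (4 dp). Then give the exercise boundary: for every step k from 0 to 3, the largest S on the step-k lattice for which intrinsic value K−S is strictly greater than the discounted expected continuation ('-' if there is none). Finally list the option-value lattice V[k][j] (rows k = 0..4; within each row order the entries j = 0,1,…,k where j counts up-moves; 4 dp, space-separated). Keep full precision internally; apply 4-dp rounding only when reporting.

params: Δt=0.33500 u=1.23953 d=0.80676 q=0.52124 e^(-rΔt)=0.96868
t_4 payoffs: 81.1584 64.4584 38.8000 0.0000 0.0000
t_3: node(3,0) S=38.5885 payoff=73.7015 vs cont=70.1841 → 73.7015 [stop]  node(3,1) S=59.2886 payoff=53.0014 vs cont=49.4840 → 53.0014 [stop]  node(3,2) S=91.0930 payoff=21.1970 vs cont=17.9939 → 21.1970 [stop]  node(3,3) S=139.9583 payoff=0.0000 vs cont=0.0000 → 0.0000 [wait]  ⇒ S*(3)=91.0930
t_2: node(2,0) S=47.8316 payoff=64.4584 vs cont=60.9411 → 64.4584 [stop]  node(2,1) S=73.4900 payoff=38.8000 vs cont=35.2826 → 38.8000 [stop]  node(2,2) S=112.9125 payoff=0.0000 vs cont=9.8303 → 9.8303 [wait]  ⇒ S*(2)=73.4900
t_1: node(1,0) S=59.2886 payoff=53.0014 vs cont=49.4840 → 53.0014 [stop]  node(1,1) S=91.0930 payoff=21.1970 vs cont=22.9574 → 22.9574 [wait]  ⇒ S*(1)=59.2886
t_0: node(0,0) S=73.4900 payoff=38.8000 vs cont=36.1715 → 38.8000 [stop]  ⇒ S*(0)=73.4900

price = 38.8000
boundary = 73.4900 59.2886 73.4900 91.0930
tree:
38.8000
53.0014 22.9574
64.4584 38.8000 9.8303
73.7015 53.0014 21.1970 0.0000
81.1584 64.4584 38.8000 0.0000 0.0000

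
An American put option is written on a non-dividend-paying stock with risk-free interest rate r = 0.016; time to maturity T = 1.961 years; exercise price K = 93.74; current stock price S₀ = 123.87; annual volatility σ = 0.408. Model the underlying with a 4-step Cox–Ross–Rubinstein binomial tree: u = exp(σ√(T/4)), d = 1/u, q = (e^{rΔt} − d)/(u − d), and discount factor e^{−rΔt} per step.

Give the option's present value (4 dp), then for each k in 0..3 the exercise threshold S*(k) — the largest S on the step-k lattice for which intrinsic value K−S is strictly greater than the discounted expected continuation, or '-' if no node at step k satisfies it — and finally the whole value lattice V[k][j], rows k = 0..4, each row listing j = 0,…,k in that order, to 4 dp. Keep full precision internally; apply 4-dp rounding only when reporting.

price = 12.2600
boundary = - - - 52.5736
tree:
12.2600
18.9766 4.0216
28.5405 7.2725 0.0000
41.1664 13.1514 0.0000 0.0000
54.2305 23.7826 0.0000 0.0000 0.0000

params: Δt=0.49025 u=1.33066 d=0.75151 q=0.44266 e^(-rΔt)=0.99219
t_4 payoffs: 54.2305 23.7826 0.0000 0.0000 0.0000
t_3: node(3,0) S=52.5736 payoff=41.1664 vs cont=40.4340 → 41.1664 [stop]  node(3,1) S=93.0893 payoff=0.6507 vs cont=13.1514 → 13.1514 [wait]  node(3,2) S=164.8285 payoff=0.0000 vs cont=0.0000 → 0.0000 [wait]  node(3,3) S=291.8533 payoff=0.0000 vs cont=0.0000 → 0.0000 [wait]  ⇒ S*(3)=52.5736
t_2: node(2,0) S=69.9574 payoff=23.7826 vs cont=28.5405 → 28.5405 [wait]  node(2,1) S=123.8700 payoff=0.0000 vs cont=7.2725 → 7.2725 [wait]  node(2,2) S=219.3302 payoff=0.0000 vs cont=0.0000 → 0.0000 [wait]  ⇒ S*(2)=-
t_1: node(1,0) S=93.0893 payoff=0.6507 vs cont=18.9766 → 18.9766 [wait]  node(1,1) S=164.8285 payoff=0.0000 vs cont=4.0216 → 4.0216 [wait]  ⇒ S*(1)=-
t_0: node(0,0) S=123.8700 payoff=0.0000 vs cont=12.2600 → 12.2600 [wait]  ⇒ S*(0)=-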